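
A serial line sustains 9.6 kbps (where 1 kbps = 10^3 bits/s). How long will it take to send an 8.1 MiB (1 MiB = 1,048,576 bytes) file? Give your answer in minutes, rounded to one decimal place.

8.1 MiB = 8,493,465.6 bytes = 67,947,724.8 bits
9.6 kbps = 9,600 bits/s
time = 67,947,724.8 / 9,600 = 7,077.89 s
7,077.89 s / 60 = 118.0 minutes

118.0 minutes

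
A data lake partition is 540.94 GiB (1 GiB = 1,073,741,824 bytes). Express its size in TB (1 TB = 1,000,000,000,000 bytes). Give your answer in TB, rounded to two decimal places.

540.94 GiB × 1,073,741,824 bytes/GiB = 580,829,902,274.56 bytes
1 TB = 10^12 bytes = 1,000,000,000,000 bytes
580,829,902,274.56 / 1,000,000,000,000 = 0.58 TB

0.58 TB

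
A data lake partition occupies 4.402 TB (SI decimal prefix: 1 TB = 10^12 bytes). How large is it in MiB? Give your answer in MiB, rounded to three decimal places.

4,198,074.341 MiB

4.402 TB = 4.402 × 10^12 bytes = 4,402,000,000,000 bytes
1 MiB = 2^20 bytes = 1,048,576 bytes
4,402,000,000,000 / 1,048,576 = 4,198,074.341 MiB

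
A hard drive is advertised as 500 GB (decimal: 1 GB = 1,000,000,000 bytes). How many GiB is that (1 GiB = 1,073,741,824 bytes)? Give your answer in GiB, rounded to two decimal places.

500 GB × 1,000,000,000 bytes/GB = 500,000,000,000 bytes
1 GiB = 1,073,741,824 bytes
500,000,000,000 / 1,073,741,824 = 465.66 GiB

465.66 GiB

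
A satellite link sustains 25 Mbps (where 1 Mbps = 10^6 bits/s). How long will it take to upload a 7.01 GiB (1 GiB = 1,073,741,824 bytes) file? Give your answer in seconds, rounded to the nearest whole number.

2,409 seconds

7.01 GiB = 7,526,930,186.24 bytes = 60,215,441,489.92 bits
25 Mbps = 25,000,000 bits/s
time = 60,215,441,489.92 / 25,000,000 = 2,409 s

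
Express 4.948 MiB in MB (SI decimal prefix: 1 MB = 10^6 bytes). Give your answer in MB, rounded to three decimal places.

5.188 MB

4.948 MiB = 4.948 × 2^20 bytes = 5,188,354.048 bytes
1 MB = 10^6 bytes = 1,000,000 bytes
5,188,354.048 / 1,000,000 = 5.188 MB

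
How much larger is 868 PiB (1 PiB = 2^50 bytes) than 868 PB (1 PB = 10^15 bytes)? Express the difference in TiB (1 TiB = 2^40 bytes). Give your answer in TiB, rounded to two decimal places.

868 PiB = 868 × 1,125,899,906,842,624 = 977,281,119,139,397,632 bytes
868 PB = 868 × 1,000,000,000,000,000 = 868,000,000,000,000,000 bytes
difference = 109,281,119,139,397,632 bytes
109,281,119,139,397,632 / 1,099,511,627,776 = 99,390.60 TiB

99,390.60 TiB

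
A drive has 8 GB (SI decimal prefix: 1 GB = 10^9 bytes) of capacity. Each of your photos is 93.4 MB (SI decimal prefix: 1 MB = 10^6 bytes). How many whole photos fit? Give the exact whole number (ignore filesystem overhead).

85

Capacity: 8 GB = 8,000,000,000 bytes
Per item: 93.4 MB = 93,400,000 bytes
⌊8,000,000,000 / 93,400,000⌋ = 85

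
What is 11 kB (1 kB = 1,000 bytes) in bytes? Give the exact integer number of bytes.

11 × 1,000 = 11,000 bytes

11,000 bytes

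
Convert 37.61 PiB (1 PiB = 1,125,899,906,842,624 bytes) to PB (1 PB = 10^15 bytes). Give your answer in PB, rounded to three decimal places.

37.61 PiB × 1,125,899,906,842,624 bytes/PiB = 42,345,095,496,351,088.64 bytes
1 PB = 10^15 bytes = 1,000,000,000,000,000 bytes
42,345,095,496,351,088.64 / 1,000,000,000,000,000 = 42.345 PB

42.345 PB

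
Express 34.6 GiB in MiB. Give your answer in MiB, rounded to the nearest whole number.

35,430 MiB

34.6 GiB × 1,073,741,824 bytes/GiB = 37,151,467,110.4 bytes
1 MiB = 1,048,576 bytes
37,151,467,110.4 / 1,048,576 = 35,430 MiB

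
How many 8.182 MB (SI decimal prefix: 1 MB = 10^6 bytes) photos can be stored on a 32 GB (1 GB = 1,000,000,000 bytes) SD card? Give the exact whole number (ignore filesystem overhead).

Capacity: 32 GB = 32,000,000,000 bytes
Per item: 8.182 MB = 8,182,000 bytes
⌊32,000,000,000 / 8,182,000⌋ = 3,911

3,911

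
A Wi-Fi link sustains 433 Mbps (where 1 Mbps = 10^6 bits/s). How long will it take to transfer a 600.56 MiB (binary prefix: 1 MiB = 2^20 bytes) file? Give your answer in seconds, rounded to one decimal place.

11.6 seconds

600.56 MiB = 629,732,802.56 bytes = 5,037,862,420.48 bits
433 Mbps = 433,000,000 bits/s
time = 5,037,862,420.48 / 433,000,000 = 11.6 s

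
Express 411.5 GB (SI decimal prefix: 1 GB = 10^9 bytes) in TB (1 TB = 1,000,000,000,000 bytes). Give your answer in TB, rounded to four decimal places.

411.5 GB = 411.5 × 10^9 bytes = 411,500,000,000 bytes
1 TB = 1,000,000,000,000 bytes
411,500,000,000 / 1,000,000,000,000 = 0.4115 TB

0.4115 TB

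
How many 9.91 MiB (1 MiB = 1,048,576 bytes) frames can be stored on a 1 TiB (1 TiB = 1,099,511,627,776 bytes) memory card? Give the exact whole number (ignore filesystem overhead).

105,809

Capacity: 1 TiB = 1,099,511,627,776 bytes
Per item: 9.91 MiB = 10,391,388.16 bytes
⌊1,099,511,627,776 / 10,391,388.16⌋ = 105,809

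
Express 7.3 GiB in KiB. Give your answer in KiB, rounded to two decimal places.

7.3 GiB = 7.3 × 2^30 bytes = 7,838,315,315.2 bytes
1 KiB = 1,024 bytes
7,838,315,315.2 / 1,024 = 7,654,604.80 KiB

7,654,604.80 KiB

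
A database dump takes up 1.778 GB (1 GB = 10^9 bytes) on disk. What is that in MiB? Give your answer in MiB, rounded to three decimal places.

1,695.633 MiB

1.778 GB = 1.778 × 10^9 bytes = 1,778,000,000 bytes
1 MiB = 1,048,576 bytes
1,778,000,000 / 1,048,576 = 1,695.633 MiB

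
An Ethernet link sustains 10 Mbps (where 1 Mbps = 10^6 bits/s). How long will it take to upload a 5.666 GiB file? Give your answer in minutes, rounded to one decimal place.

81.1 minutes

5.666 GiB = 6,083,821,174.784 bytes = 48,670,569,398.272 bits
10 Mbps = 10,000,000 bits/s
time = 48,670,569,398.272 / 10,000,000 = 4,867.06 s
4,867.06 s / 60 = 81.1 minutes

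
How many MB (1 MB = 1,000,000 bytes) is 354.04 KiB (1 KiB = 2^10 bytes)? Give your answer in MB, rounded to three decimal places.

0.363 MB

354.04 KiB × 1,024 bytes/KiB = 362,536.96 bytes
1 MB = 10^6 bytes = 1,000,000 bytes
362,536.96 / 1,000,000 = 0.363 MB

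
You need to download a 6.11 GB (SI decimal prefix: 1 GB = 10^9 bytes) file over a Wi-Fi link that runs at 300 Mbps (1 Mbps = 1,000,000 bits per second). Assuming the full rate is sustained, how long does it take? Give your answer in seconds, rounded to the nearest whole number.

6.11 GB = 6,110,000,000 bytes = 48,880,000,000 bits
300 Mbps = 300,000,000 bits/s
time = 48,880,000,000 / 300,000,000 = 163 s

163 seconds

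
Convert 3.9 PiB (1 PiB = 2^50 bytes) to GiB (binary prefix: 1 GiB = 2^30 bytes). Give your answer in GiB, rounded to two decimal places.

4,089,446.40 GiB

3.9 PiB = 3.9 × 2^50 bytes = 4,391,009,636,686,233.6 bytes
1 GiB = 2^30 bytes = 1,073,741,824 bytes
4,391,009,636,686,233.6 / 1,073,741,824 = 4,089,446.40 GiB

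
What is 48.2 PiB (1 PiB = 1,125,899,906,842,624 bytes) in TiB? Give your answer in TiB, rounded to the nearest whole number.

48.2 PiB = 48.2 × 2^50 bytes = 54,268,375,509,814,476.8 bytes
1 TiB = 1,099,511,627,776 bytes
54,268,375,509,814,476.8 / 1,099,511,627,776 = 49,357 TiB

49,357 TiB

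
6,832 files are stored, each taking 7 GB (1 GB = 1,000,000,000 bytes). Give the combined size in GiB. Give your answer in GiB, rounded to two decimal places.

44,539.57 GiB

Total = 6,832 × 7 GB = 47,824 GB
= 47,824 × 1,000,000,000 bytes = 47,824,000,000,000 bytes
1 GiB = 1,073,741,824 bytes
47,824,000,000,000 / 1,073,741,824 = 44,539.57 GiB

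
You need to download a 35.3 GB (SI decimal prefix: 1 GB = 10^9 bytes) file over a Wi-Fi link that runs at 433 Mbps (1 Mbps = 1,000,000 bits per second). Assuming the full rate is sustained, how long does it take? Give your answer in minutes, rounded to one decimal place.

10.9 minutes

35.3 GB = 35,300,000,000 bytes = 282,400,000,000 bits
433 Mbps = 433,000,000 bits/s
time = 282,400,000,000 / 433,000,000 = 652.19 s
652.19 s / 60 = 10.9 minutes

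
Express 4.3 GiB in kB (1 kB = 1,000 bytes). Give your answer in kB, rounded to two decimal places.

4.3 GiB = 4.3 × 2^30 bytes = 4,617,089,843.2 bytes
1 kB = 10^3 bytes = 1,000 bytes
4,617,089,843.2 / 1,000 = 4,617,089.84 kB

4,617,089.84 kB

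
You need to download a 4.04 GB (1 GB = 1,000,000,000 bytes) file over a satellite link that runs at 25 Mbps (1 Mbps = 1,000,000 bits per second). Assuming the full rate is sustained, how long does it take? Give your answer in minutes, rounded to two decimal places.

21.55 minutes

4.04 GB = 4,040,000,000 bytes = 32,320,000,000 bits
25 Mbps = 25,000,000 bits/s
time = 32,320,000,000 / 25,000,000 = 1,292.800 s
1,292.800 s / 60 = 21.55 minutes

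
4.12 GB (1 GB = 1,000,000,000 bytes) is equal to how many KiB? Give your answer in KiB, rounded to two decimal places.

4,023,437.50 KiB

4.12 GB = 4.12 × 10^9 bytes = 4,120,000,000 bytes
1 KiB = 2^10 bytes = 1,024 bytes
4,120,000,000 / 1,024 = 4,023,437.50 KiB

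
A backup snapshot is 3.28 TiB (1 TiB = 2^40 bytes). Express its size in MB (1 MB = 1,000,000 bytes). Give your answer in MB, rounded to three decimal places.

3.28 TiB × 1,099,511,627,776 bytes/TiB = 3,606,398,139,105.28 bytes
1 MB = 1,000,000 bytes
3,606,398,139,105.28 / 1,000,000 = 3,606,398.139 MB

3,606,398.139 MB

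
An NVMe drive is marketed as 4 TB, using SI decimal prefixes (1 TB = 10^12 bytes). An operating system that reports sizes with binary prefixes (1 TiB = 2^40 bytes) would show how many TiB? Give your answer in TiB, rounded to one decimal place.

3.6 TiB

4 TB = 4 × 10^12 bytes = 4,000,000,000,000 bytes
1 TiB = 1,099,511,627,776 bytes
4,000,000,000,000 / 1,099,511,627,776 = 3.6 TiB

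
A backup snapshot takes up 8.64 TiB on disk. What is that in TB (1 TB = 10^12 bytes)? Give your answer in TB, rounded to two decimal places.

9.50 TB

8.64 TiB × 1,099,511,627,776 bytes/TiB = 9,499,780,463,984.64 bytes
1 TB = 10^12 bytes = 1,000,000,000,000 bytes
9,499,780,463,984.64 / 1,000,000,000,000 = 9.50 TB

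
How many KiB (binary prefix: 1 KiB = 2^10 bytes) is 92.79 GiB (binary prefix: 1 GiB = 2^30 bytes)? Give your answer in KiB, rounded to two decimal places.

97,297,367.04 KiB

92.79 GiB = 92.79 × 2^30 bytes = 99,632,503,848.96 bytes
1 KiB = 1,024 bytes
99,632,503,848.96 / 1,024 = 97,297,367.04 KiB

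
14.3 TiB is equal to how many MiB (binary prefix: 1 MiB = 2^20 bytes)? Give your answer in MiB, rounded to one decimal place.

14,994,636.8 MiB

14.3 TiB × 1,099,511,627,776 bytes/TiB = 15,723,016,277,196.8 bytes
1 MiB = 1,048,576 bytes
15,723,016,277,196.8 / 1,048,576 = 14,994,636.8 MiB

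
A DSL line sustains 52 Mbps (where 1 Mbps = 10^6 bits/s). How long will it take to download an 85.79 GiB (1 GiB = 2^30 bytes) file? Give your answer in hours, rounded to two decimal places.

3.94 hours

85.79 GiB = 92,116,311,080.96 bytes = 736,930,488,647.68 bits
52 Mbps = 52,000,000 bits/s
time = 736,930,488,647.68 / 52,000,000 = 14,171.7402 s
14,171.7402 s / 3600 = 3.94 hours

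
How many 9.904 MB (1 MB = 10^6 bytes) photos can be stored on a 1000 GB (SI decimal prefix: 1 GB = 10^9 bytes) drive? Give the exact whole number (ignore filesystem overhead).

Capacity: 1000 GB = 1,000,000,000,000 bytes
Per item: 9.904 MB = 9,904,000 bytes
⌊1,000,000,000,000 / 9,904,000⌋ = 100,969

100,969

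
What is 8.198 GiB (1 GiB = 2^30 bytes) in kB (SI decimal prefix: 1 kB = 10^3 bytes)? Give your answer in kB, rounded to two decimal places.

8.198 GiB = 8.198 × 2^30 bytes = 8,802,535,473.152 bytes
1 kB = 1,000 bytes
8,802,535,473.152 / 1,000 = 8,802,535.47 kB

8,802,535.47 kB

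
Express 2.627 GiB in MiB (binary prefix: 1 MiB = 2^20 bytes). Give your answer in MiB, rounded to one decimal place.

2.627 GiB × 1,073,741,824 bytes/GiB = 2,820,719,771.648 bytes
1 MiB = 2^20 bytes = 1,048,576 bytes
2,820,719,771.648 / 1,048,576 = 2,690.0 MiB

2,690.0 MiB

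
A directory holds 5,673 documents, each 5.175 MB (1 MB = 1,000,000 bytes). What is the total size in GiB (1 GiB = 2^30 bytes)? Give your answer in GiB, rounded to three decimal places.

Total = 5,673 × 5.175 MB = 29357.775 MB
= 29357.775 × 1,000,000 bytes = 29,357,775,000 bytes
1 GiB = 1,073,741,824 bytes
29,357,775,000 / 1,073,741,824 = 27.342 GiB

27.342 GiB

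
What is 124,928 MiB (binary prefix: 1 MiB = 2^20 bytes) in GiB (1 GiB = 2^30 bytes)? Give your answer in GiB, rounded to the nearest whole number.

124,928 MiB × 1,048,576 bytes/MiB = 130,996,502,528 bytes
1 GiB = 1,073,741,824 bytes
130,996,502,528 / 1,073,741,824 = 122 GiB

122 GiB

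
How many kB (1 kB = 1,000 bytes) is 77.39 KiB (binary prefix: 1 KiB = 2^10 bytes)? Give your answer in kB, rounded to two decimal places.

77.39 KiB = 77.39 × 2^10 bytes = 79,247.36 bytes
1 kB = 1,000 bytes
79,247.36 / 1,000 = 79.25 kB

79.25 kB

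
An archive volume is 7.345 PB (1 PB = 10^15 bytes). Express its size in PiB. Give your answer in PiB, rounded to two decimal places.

7.345 PB × 1,000,000,000,000,000 bytes/PB = 7,345,000,000,000,000 bytes
1 PiB = 1,125,899,906,842,624 bytes
7,345,000,000,000,000 / 1,125,899,906,842,624 = 6.52 PiB

6.52 PiB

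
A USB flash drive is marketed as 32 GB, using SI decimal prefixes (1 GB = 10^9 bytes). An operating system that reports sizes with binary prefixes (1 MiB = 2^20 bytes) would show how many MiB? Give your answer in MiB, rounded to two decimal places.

32 GB = 32 × 10^9 bytes = 32,000,000,000 bytes
1 MiB = 1,048,576 bytes
32,000,000,000 / 1,048,576 = 30,517.58 MiB

30,517.58 MiB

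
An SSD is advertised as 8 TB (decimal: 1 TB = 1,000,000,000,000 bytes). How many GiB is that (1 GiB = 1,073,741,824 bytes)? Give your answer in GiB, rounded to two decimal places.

7,450.58 GiB

8 TB × 1,000,000,000,000 bytes/TB = 8,000,000,000,000 bytes
1 GiB = 1,073,741,824 bytes
8,000,000,000,000 / 1,073,741,824 = 7,450.58 GiB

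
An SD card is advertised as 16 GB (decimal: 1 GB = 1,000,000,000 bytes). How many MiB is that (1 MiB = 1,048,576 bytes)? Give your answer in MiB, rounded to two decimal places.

15,258.79 MiB

16 GB = 16 × 10^9 bytes = 16,000,000,000 bytes
1 MiB = 2^20 bytes = 1,048,576 bytes
16,000,000,000 / 1,048,576 = 15,258.79 MiB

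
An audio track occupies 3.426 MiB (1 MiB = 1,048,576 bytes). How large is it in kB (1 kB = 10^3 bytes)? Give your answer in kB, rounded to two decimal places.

3,592.42 kB

3.426 MiB × 1,048,576 bytes/MiB = 3,592,421.376 bytes
1 kB = 1,000 bytes
3,592,421.376 / 1,000 = 3,592.42 kB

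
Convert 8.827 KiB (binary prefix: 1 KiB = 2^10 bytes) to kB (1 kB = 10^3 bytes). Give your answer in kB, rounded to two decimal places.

8.827 KiB = 8.827 × 2^10 bytes = 9,038.848 bytes
1 kB = 10^3 bytes = 1,000 bytes
9,038.848 / 1,000 = 9.04 kB

9.04 kB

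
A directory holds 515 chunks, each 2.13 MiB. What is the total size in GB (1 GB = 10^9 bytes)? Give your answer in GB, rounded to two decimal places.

1.15 GB

Total = 515 × 2.13 MiB = 1096.95 MiB
= 1096.95 × 1,048,576 bytes = 1,150,235,443.2 bytes
1 GB = 1,000,000,000 bytes
1,150,235,443.2 / 1,000,000,000 = 1.15 GB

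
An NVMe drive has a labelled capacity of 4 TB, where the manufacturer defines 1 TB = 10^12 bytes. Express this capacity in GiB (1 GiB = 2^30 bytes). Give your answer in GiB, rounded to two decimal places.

3,725.29 GiB

4 TB = 4 × 10^12 bytes = 4,000,000,000,000 bytes
1 GiB = 2^30 bytes = 1,073,741,824 bytes
4,000,000,000,000 / 1,073,741,824 = 3,725.29 GiB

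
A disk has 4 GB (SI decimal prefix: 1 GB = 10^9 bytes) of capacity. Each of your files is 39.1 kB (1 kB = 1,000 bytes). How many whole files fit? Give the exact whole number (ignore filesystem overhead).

Capacity: 4 GB = 4,000,000,000 bytes
Per item: 39.1 kB = 39,100 bytes
⌊4,000,000,000 / 39,100⌋ = 102,301

102,301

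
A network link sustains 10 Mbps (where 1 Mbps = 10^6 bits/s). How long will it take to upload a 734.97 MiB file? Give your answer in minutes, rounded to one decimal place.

734.97 MiB = 770,671,902.72 bytes = 6,165,375,221.76 bits
10 Mbps = 10,000,000 bits/s
time = 6,165,375,221.76 / 10,000,000 = 616.54 s
616.54 s / 60 = 10.3 minutes

10.3 minutes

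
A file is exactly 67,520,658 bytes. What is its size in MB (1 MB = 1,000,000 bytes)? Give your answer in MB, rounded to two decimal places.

67.52 MB

67,520,658 bytes given.
1 MB = 1,000,000 bytes
67,520,658 / 1,000,000 = 67.52 MB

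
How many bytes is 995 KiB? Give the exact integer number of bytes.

1,018,880 bytes

995 × 1,024 = 1,018,880 bytes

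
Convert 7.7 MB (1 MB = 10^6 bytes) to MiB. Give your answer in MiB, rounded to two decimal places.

7.34 MiB

7.7 MB × 1,000,000 bytes/MB = 7,700,000 bytes
1 MiB = 1,048,576 bytes
7,700,000 / 1,048,576 = 7.34 MiB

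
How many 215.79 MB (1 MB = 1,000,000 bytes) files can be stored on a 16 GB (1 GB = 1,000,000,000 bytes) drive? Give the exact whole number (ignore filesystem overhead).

Capacity: 16 GB = 16,000,000,000 bytes
Per item: 215.79 MB = 215,790,000 bytes
⌊16,000,000,000 / 215,790,000⌋ = 74

74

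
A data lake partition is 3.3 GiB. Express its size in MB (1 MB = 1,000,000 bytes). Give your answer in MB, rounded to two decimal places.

3,543.35 MB

3.3 GiB × 1,073,741,824 bytes/GiB = 3,543,348,019.2 bytes
1 MB = 10^6 bytes = 1,000,000 bytes
3,543,348,019.2 / 1,000,000 = 3,543.35 MB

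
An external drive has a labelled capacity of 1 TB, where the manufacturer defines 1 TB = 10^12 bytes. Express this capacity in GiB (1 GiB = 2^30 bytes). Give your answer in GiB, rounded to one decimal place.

1 TB = 1 × 10^12 bytes = 1,000,000,000,000 bytes
1 GiB = 2^30 bytes = 1,073,741,824 bytes
1,000,000,000,000 / 1,073,741,824 = 931.3 GiB

931.3 GiB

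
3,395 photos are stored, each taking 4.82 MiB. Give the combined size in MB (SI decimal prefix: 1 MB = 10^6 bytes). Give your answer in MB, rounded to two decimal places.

Total = 3,395 × 4.82 MiB = 16363.9 MiB
= 16363.9 × 1,048,576 bytes = 17,158,792,806.4 bytes
1 MB = 1,000,000 bytes
17,158,792,806.4 / 1,000,000 = 17,158.79 MB

17,158.79 MB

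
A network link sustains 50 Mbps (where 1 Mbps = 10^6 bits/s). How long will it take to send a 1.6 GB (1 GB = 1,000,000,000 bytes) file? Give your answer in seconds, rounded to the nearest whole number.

256 seconds

1.6 GB = 1,600,000,000 bytes = 12,800,000,000 bits
50 Mbps = 50,000,000 bits/s
time = 12,800,000,000 / 50,000,000 = 256 s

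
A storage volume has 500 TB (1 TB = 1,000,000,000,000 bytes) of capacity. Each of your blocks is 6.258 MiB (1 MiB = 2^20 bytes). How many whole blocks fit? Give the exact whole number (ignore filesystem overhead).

76,196,413

Capacity: 500 TB = 500,000,000,000,000 bytes
Per item: 6.258 MiB = 6,561,988.608 bytes
⌊500,000,000,000,000 / 6,561,988.608⌋ = 76,196,413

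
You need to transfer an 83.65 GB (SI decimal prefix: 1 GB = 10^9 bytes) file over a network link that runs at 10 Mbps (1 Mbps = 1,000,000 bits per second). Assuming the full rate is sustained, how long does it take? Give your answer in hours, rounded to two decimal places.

18.59 hours

83.65 GB = 83,650,000,000 bytes = 669,200,000,000 bits
10 Mbps = 10,000,000 bits/s
time = 669,200,000,000 / 10,000,000 = 66,920.0000 s
66,920.0000 s / 3600 = 18.59 hours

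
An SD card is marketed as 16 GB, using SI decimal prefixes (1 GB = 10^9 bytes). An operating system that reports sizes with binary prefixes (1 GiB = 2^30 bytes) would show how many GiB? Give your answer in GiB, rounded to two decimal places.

14.90 GiB

16 GB × 1,000,000,000 bytes/GB = 16,000,000,000 bytes
1 GiB = 2^30 bytes = 1,073,741,824 bytes
16,000,000,000 / 1,073,741,824 = 14.90 GiB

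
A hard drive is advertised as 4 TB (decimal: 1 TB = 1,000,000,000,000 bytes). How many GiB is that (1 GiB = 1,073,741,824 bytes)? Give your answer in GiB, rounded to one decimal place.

4 TB = 4 × 10^12 bytes = 4,000,000,000,000 bytes
1 GiB = 2^30 bytes = 1,073,741,824 bytes
4,000,000,000,000 / 1,073,741,824 = 3,725.3 GiB

3,725.3 GiB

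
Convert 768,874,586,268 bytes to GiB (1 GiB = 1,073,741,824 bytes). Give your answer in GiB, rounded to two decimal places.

768,874,586,268 bytes given.
1 GiB = 2^30 bytes = 1,073,741,824 bytes
768,874,586,268 / 1,073,741,824 = 716.07 GiB

716.07 GiB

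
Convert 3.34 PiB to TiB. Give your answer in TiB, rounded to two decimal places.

3.34 PiB = 3.34 × 2^50 bytes = 3,760,505,688,854,364.16 bytes
1 TiB = 2^40 bytes = 1,099,511,627,776 bytes
3,760,505,688,854,364.16 / 1,099,511,627,776 = 3,420.16 TiB

3,420.16 TiB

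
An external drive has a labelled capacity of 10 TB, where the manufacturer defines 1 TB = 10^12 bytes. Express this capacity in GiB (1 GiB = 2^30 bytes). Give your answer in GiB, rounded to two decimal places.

10 TB = 10 × 10^12 bytes = 10,000,000,000,000 bytes
1 GiB = 2^30 bytes = 1,073,741,824 bytes
10,000,000,000,000 / 1,073,741,824 = 9,313.23 GiB

9,313.23 GiB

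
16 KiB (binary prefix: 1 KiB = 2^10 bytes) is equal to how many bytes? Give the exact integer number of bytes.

16,384 bytes

16 × 1,024 = 16,384 bytes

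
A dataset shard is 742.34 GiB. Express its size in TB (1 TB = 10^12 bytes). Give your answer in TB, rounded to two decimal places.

742.34 GiB = 742.34 × 2^30 bytes = 797,081,505,628.16 bytes
1 TB = 10^12 bytes = 1,000,000,000,000 bytes
797,081,505,628.16 / 1,000,000,000,000 = 0.80 TB

0.80 TB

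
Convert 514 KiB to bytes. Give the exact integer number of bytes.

514 × 1,024 = 526,336 bytes  (1 KiB = 2^10 bytes)

526,336 bytes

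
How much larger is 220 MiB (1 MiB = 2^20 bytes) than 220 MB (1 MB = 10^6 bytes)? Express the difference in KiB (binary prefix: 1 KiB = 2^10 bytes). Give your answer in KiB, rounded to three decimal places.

10,436.250 KiB

220 MiB = 220 × 1,048,576 = 230,686,720 bytes
220 MB = 220 × 1,000,000 = 220,000,000 bytes
difference = 10,686,720 bytes
10,686,720 / 1,024 = 10,436.250 KiB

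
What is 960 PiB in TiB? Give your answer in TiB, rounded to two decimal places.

983,040.00 TiB

960 PiB × 1,125,899,906,842,624 bytes/PiB = 1,080,863,910,568,919,040 bytes
1 TiB = 2^40 bytes = 1,099,511,627,776 bytes
1,080,863,910,568,919,040 / 1,099,511,627,776 = 983,040.00 TiB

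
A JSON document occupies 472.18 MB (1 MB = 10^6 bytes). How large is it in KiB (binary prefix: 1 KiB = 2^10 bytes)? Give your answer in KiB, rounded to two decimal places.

461,113.28 KiB

472.18 MB = 472.18 × 10^6 bytes = 472,180,000 bytes
1 KiB = 1,024 bytes
472,180,000 / 1,024 = 461,113.28 KiB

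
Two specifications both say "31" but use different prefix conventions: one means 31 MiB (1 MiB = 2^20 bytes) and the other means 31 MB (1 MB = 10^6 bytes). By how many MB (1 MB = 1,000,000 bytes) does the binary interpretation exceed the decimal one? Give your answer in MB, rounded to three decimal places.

31 MiB = 31 × 1,048,576 = 32,505,856 bytes
31 MB = 31 × 1,000,000 = 31,000,000 bytes
difference = 1,505,856 bytes
1,505,856 / 1,000,000 = 1.506 MB

1.506 MB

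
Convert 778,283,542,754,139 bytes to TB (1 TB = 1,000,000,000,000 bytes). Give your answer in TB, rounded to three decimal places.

778,283,542,754,139 bytes given.
1 TB = 1,000,000,000,000 bytes
778,283,542,754,139 / 1,000,000,000,000 = 778.284 TB

778.284 TB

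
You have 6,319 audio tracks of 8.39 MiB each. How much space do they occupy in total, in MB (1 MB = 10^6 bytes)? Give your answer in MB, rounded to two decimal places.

Total = 6,319 × 8.39 MiB = 53016.41 MiB
= 53016.41 × 1,048,576 bytes = 55,591,735,132.16 bytes
1 MB = 1,000,000 bytes
55,591,735,132.16 / 1,000,000 = 55,591.74 MB

55,591.74 MB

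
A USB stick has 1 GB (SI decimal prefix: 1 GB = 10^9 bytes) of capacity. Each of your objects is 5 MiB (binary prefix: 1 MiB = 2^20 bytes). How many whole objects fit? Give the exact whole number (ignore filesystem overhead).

190

Capacity: 1 GB = 1,000,000,000 bytes
Per item: 5 MiB = 5,242,880 bytes
⌊1,000,000,000 / 5,242,880⌋ = 190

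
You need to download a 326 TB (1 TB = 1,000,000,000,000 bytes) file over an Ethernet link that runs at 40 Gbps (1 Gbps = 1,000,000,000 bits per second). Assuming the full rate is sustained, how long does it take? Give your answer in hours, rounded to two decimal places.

18.11 hours

326 TB = 326,000,000,000,000 bytes = 2,608,000,000,000,000 bits
40 Gbps = 40,000,000,000 bits/s
time = 2,608,000,000,000,000 / 40,000,000,000 = 65,200.0000 s
65,200.0000 s / 3600 = 18.11 hours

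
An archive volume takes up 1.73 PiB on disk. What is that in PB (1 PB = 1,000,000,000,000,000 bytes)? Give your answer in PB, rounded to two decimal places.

1.73 PiB = 1.73 × 2^50 bytes = 1,947,806,838,837,739.52 bytes
1 PB = 10^15 bytes = 1,000,000,000,000,000 bytes
1,947,806,838,837,739.52 / 1,000,000,000,000,000 = 1.95 PB

1.95 PB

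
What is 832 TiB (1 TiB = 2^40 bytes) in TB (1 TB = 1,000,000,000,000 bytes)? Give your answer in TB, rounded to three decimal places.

914.794 TB

832 TiB = 832 × 2^40 bytes = 914,793,674,309,632 bytes
1 TB = 1,000,000,000,000 bytes
914,793,674,309,632 / 1,000,000,000,000 = 914.794 TB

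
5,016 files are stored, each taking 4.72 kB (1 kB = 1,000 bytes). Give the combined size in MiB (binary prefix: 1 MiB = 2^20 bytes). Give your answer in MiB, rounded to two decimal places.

22.58 MiB

Total = 5,016 × 4.72 kB = 23675.52 kB
= 23675.52 × 1,000 bytes = 23,675,520 bytes
1 MiB = 1,048,576 bytes
23,675,520 / 1,048,576 = 22.58 MiB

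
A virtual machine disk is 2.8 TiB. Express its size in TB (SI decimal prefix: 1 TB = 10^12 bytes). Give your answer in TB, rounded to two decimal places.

2.8 TiB = 2.8 × 2^40 bytes = 3,078,632,557,772.8 bytes
1 TB = 1,000,000,000,000 bytes
3,078,632,557,772.8 / 1,000,000,000,000 = 3.08 TB

3.08 TB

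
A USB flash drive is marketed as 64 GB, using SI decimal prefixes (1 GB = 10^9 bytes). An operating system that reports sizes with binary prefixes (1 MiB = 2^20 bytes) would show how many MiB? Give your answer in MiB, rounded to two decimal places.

64 GB × 1,000,000,000 bytes/GB = 64,000,000,000 bytes
1 MiB = 1,048,576 bytes
64,000,000,000 / 1,048,576 = 61,035.16 MiB

61,035.16 MiB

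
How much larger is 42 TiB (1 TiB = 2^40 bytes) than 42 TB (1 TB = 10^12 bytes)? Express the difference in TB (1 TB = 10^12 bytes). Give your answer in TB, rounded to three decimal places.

4.179 TB

42 TiB = 42 × 1,099,511,627,776 = 46,179,488,366,592 bytes
42 TB = 42 × 1,000,000,000,000 = 42,000,000,000,000 bytes
difference = 4,179,488,366,592 bytes
4,179,488,366,592 / 1,000,000,000,000 = 4.179 TB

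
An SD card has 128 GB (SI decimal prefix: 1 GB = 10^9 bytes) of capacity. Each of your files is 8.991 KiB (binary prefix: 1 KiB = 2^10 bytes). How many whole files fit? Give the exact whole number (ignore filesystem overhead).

13,902,791

Capacity: 128 GB = 128,000,000,000 bytes
Per item: 8.991 KiB = 9,206.784 bytes
⌊128,000,000,000 / 9,206.784⌋ = 13,902,791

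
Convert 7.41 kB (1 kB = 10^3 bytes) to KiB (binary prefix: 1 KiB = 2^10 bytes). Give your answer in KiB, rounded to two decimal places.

7.24 KiB

7.41 kB = 7.41 × 10^3 bytes = 7,410 bytes
1 KiB = 2^10 bytes = 1,024 bytes
7,410 / 1,024 = 7.24 KiB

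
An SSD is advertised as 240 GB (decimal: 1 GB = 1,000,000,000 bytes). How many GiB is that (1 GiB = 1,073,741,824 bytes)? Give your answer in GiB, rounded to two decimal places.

240 GB = 240 × 10^9 bytes = 240,000,000,000 bytes
1 GiB = 2^30 bytes = 1,073,741,824 bytes
240,000,000,000 / 1,073,741,824 = 223.52 GiB

223.52 GiB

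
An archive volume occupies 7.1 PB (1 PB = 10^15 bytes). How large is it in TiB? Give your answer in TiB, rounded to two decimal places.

6,457.41 TiB

7.1 PB = 7.1 × 10^15 bytes = 7,100,000,000,000,000 bytes
1 TiB = 2^40 bytes = 1,099,511,627,776 bytes
7,100,000,000,000,000 / 1,099,511,627,776 = 6,457.41 TiB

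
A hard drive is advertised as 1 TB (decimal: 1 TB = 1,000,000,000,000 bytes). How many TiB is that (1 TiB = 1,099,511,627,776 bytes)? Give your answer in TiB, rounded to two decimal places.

1 TB × 1,000,000,000,000 bytes/TB = 1,000,000,000,000 bytes
1 TiB = 1,099,511,627,776 bytes
1,000,000,000,000 / 1,099,511,627,776 = 0.91 TiB

0.91 TiB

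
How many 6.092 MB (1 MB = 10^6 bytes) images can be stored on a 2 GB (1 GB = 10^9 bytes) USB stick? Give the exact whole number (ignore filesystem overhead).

328

Capacity: 2 GB = 2,000,000,000 bytes
Per item: 6.092 MB = 6,092,000 bytes
⌊2,000,000,000 / 6,092,000⌋ = 328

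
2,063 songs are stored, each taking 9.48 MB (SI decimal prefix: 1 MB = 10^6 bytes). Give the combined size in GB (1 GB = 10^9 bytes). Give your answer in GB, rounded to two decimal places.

19.56 GB

Total = 2,063 × 9.48 MB = 19557.24 MB
= 19557.24 × 1,000,000 bytes = 19,557,240,000 bytes
1 GB = 1,000,000,000 bytes
19,557,240,000 / 1,000,000,000 = 19.56 GB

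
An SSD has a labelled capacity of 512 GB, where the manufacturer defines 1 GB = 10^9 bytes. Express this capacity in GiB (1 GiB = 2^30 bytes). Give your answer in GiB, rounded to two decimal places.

512 GB × 1,000,000,000 bytes/GB = 512,000,000,000 bytes
1 GiB = 2^30 bytes = 1,073,741,824 bytes
512,000,000,000 / 1,073,741,824 = 476.84 GiB

476.84 GiB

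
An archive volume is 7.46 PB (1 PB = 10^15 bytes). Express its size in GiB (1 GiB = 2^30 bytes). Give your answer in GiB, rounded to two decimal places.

6,947,666.41 GiB

7.46 PB × 1,000,000,000,000,000 bytes/PB = 7,460,000,000,000,000 bytes
1 GiB = 2^30 bytes = 1,073,741,824 bytes
7,460,000,000,000,000 / 1,073,741,824 = 6,947,666.41 GiB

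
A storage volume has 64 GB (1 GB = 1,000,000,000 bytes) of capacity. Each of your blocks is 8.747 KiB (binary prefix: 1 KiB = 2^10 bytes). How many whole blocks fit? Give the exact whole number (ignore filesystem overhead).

Capacity: 64 GB = 64,000,000,000 bytes
Per item: 8.747 KiB = 8,956.928 bytes
⌊64,000,000,000 / 8,956.928⌋ = 7,145,306

7,145,306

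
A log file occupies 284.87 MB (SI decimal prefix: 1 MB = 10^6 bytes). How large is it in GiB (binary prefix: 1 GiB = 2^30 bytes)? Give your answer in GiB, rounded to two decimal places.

284.87 MB × 1,000,000 bytes/MB = 284,870,000 bytes
1 GiB = 1,073,741,824 bytes
284,870,000 / 1,073,741,824 = 0.27 GiB

0.27 GiB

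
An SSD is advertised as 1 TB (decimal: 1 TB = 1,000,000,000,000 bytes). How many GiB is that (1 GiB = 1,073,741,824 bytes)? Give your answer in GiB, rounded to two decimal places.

1 TB × 1,000,000,000,000 bytes/TB = 1,000,000,000,000 bytes
1 GiB = 1,073,741,824 bytes
1,000,000,000,000 / 1,073,741,824 = 931.32 GiB

931.32 GiB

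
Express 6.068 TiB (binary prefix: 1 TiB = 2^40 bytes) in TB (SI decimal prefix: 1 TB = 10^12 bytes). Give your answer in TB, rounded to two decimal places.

6.068 TiB = 6.068 × 2^40 bytes = 6,671,836,557,344.768 bytes
1 TB = 1,000,000,000,000 bytes
6,671,836,557,344.768 / 1,000,000,000,000 = 6.67 TB

6.67 TB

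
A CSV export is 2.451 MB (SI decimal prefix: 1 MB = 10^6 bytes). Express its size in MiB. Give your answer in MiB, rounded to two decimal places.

2.34 MiB

2.451 MB × 1,000,000 bytes/MB = 2,451,000 bytes
1 MiB = 1,048,576 bytes
2,451,000 / 1,048,576 = 2.34 MiB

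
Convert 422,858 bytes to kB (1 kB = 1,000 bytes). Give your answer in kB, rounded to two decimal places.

422,858 bytes given.
1 kB = 1,000 bytes
422,858 / 1,000 = 422.86 kB

422.86 kB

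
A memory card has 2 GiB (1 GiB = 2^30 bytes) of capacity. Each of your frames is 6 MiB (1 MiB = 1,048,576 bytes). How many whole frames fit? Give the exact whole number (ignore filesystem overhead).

341

Capacity: 2 GiB = 2,147,483,648 bytes
Per item: 6 MiB = 6,291,456 bytes
⌊2,147,483,648 / 6,291,456⌋ = 341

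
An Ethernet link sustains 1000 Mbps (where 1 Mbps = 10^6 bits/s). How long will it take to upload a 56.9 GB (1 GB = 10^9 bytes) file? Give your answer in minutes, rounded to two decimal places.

7.59 minutes

56.9 GB = 56,900,000,000 bytes = 455,200,000,000 bits
1000 Mbps = 1,000,000,000 bits/s
time = 455,200,000,000 / 1,000,000,000 = 455.200 s
455.200 s / 60 = 7.59 minutes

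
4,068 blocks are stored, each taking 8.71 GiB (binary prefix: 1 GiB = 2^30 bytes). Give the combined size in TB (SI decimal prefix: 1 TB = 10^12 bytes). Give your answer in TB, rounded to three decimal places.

38.045 TB

Total = 4,068 × 8.71 GiB = 35432.28 GiB
= 35432.28 × 1,073,741,824 bytes = 38,045,120,955,678.72 bytes
1 TB = 1,000,000,000,000 bytes
38,045,120,955,678.72 / 1,000,000,000,000 = 38.045 TB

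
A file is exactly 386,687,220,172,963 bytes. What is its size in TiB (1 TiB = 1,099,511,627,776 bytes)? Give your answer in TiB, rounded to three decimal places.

386,687,220,172,963 bytes given.
1 TiB = 2^40 bytes = 1,099,511,627,776 bytes
386,687,220,172,963 / 1,099,511,627,776 = 351.690 TiB

351.690 TiB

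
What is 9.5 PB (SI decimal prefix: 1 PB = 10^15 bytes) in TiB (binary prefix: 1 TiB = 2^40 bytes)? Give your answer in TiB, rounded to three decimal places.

9.5 PB × 1,000,000,000,000,000 bytes/PB = 9,500,000,000,000,000 bytes
1 TiB = 1,099,511,627,776 bytes
9,500,000,000,000,000 / 1,099,511,627,776 = 8,640.200 TiB

8,640.200 TiB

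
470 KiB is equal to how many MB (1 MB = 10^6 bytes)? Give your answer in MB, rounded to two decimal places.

0.48 MB

470 KiB = 470 × 2^10 bytes = 481,280 bytes
1 MB = 1,000,000 bytes
481,280 / 1,000,000 = 0.48 MB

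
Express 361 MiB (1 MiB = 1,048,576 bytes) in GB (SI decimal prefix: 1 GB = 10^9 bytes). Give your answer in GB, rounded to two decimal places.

0.38 GB

361 MiB × 1,048,576 bytes/MiB = 378,535,936 bytes
1 GB = 1,000,000,000 bytes
378,535,936 / 1,000,000,000 = 0.38 GB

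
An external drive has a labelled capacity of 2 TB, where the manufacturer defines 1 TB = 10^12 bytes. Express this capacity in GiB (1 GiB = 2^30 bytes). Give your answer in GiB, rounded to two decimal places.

2 TB = 2 × 10^12 bytes = 2,000,000,000,000 bytes
1 GiB = 1,073,741,824 bytes
2,000,000,000,000 / 1,073,741,824 = 1,862.65 GiB

1,862.65 GiB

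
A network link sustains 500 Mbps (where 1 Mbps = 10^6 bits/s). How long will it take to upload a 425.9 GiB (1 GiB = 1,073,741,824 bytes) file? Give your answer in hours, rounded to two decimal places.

425.9 GiB = 457,306,642,841.6 bytes = 3,658,453,142,732.8 bits
500 Mbps = 500,000,000 bits/s
time = 3,658,453,142,732.8 / 500,000,000 = 7,316.9063 s
7,316.9063 s / 3600 = 2.03 hours

2.03 hours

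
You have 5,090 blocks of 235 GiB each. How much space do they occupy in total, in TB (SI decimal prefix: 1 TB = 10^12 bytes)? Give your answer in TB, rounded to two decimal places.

Total = 5,090 × 235 GiB = 1,196,150 GiB
= 1,196,150 × 1,073,741,824 bytes = 1,284,356,282,777,600 bytes
1 TB = 1,000,000,000,000 bytes
1,284,356,282,777,600 / 1,000,000,000,000 = 1,284.36 TB

1,284.36 TB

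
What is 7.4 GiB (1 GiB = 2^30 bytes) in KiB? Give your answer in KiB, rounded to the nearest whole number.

7,759,462 KiB

7.4 GiB × 1,073,741,824 bytes/GiB = 7,945,689,497.6 bytes
1 KiB = 2^10 bytes = 1,024 bytes
7,945,689,497.6 / 1,024 = 7,759,462 KiB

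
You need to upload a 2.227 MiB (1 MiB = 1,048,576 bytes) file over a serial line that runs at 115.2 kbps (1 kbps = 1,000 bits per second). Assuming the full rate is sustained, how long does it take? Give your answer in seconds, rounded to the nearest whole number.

162 seconds

2.227 MiB = 2,335,178.752 bytes = 18,681,430.016 bits
115.2 kbps = 115,200 bits/s
time = 18,681,430.016 / 115,200 = 162 s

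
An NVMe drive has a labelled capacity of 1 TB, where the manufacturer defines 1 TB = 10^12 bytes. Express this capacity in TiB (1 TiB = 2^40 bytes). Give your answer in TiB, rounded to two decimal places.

0.91 TiB

1 TB = 1 × 10^12 bytes = 1,000,000,000,000 bytes
1 TiB = 1,099,511,627,776 bytes
1,000,000,000,000 / 1,099,511,627,776 = 0.91 TiB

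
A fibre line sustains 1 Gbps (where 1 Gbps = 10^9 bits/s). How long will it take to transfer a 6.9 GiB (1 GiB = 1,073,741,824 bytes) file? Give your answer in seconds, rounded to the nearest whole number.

59 seconds

6.9 GiB = 7,408,818,585.6 bytes = 59,270,548,684.8 bits
1 Gbps = 1,000,000,000 bits/s
time = 59,270,548,684.8 / 1,000,000,000 = 59 s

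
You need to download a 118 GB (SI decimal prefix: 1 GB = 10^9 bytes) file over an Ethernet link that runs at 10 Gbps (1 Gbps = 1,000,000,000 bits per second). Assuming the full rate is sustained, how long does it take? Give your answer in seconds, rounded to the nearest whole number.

118 GB = 118,000,000,000 bytes = 944,000,000,000 bits
10 Gbps = 10,000,000,000 bits/s
time = 944,000,000,000 / 10,000,000,000 = 94 s

94 seconds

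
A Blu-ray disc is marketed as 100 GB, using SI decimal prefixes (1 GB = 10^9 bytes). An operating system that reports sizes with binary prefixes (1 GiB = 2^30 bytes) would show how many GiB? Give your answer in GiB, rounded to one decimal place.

93.1 GiB

100 GB × 1,000,000,000 bytes/GB = 100,000,000,000 bytes
1 GiB = 2^30 bytes = 1,073,741,824 bytes
100,000,000,000 / 1,073,741,824 = 93.1 GiB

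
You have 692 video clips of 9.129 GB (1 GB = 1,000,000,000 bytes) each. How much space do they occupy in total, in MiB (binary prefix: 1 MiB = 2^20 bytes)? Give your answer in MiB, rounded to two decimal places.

6,024,616.24 MiB

Total = 692 × 9.129 GB = 6317.268 GB
= 6317.268 × 1,000,000,000 bytes = 6,317,268,000,000 bytes
1 MiB = 1,048,576 bytes
6,317,268,000,000 / 1,048,576 = 6,024,616.24 MiB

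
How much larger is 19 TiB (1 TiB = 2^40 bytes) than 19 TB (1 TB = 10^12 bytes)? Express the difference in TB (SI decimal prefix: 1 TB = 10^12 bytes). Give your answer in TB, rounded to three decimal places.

19 TiB = 19 × 1,099,511,627,776 = 20,890,720,927,744 bytes
19 TB = 19 × 1,000,000,000,000 = 19,000,000,000,000 bytes
difference = 1,890,720,927,744 bytes
1,890,720,927,744 / 1,000,000,000,000 = 1.891 TB

1.891 TB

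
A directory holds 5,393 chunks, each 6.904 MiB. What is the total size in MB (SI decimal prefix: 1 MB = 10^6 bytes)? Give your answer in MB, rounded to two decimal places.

Total = 5,393 × 6.904 MiB = 37233.272 MiB
= 37233.272 × 1,048,576 bytes = 39,041,915,420.672 bytes
1 MB = 1,000,000 bytes
39,041,915,420.672 / 1,000,000 = 39,041.92 MB

39,041.92 MB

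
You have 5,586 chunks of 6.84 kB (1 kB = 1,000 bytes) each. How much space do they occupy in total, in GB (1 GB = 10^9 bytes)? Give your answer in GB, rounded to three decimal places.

Total = 5,586 × 6.84 kB = 38208.24 kB
= 38208.24 × 1,000 bytes = 38,208,240 bytes
1 GB = 1,000,000,000 bytes
38,208,240 / 1,000,000,000 = 0.038 GB

0.038 GB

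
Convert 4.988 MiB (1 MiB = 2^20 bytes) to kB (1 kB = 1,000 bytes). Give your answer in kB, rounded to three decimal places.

4.988 MiB = 4.988 × 2^20 bytes = 5,230,297.088 bytes
1 kB = 10^3 bytes = 1,000 bytes
5,230,297.088 / 1,000 = 5,230.297 kB

5,230.297 kB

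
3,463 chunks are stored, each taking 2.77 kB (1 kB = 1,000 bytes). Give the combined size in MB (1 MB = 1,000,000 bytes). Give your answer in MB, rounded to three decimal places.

9.593 MB

Total = 3,463 × 2.77 kB = 9592.51 kB
= 9592.51 × 1,000 bytes = 9,592,510 bytes
1 MB = 1,000,000 bytes
9,592,510 / 1,000,000 = 9.593 MB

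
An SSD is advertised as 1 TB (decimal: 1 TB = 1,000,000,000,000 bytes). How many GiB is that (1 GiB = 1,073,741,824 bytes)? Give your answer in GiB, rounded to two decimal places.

1 TB = 1 × 10^12 bytes = 1,000,000,000,000 bytes
1 GiB = 2^30 bytes = 1,073,741,824 bytes
1,000,000,000,000 / 1,073,741,824 = 931.32 GiB

931.32 GiB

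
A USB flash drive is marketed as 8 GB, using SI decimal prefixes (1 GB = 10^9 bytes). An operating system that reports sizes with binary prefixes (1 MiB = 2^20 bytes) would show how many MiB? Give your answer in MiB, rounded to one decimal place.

8 GB = 8 × 10^9 bytes = 8,000,000,000 bytes
1 MiB = 2^20 bytes = 1,048,576 bytes
8,000,000,000 / 1,048,576 = 7,629.4 MiB

7,629.4 MiB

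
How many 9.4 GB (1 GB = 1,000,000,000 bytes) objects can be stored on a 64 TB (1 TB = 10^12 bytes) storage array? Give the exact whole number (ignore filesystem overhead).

6,808

Capacity: 64 TB = 64,000,000,000,000 bytes
Per item: 9.4 GB = 9,400,000,000 bytes
⌊64,000,000,000,000 / 9,400,000,000⌋ = 6,808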